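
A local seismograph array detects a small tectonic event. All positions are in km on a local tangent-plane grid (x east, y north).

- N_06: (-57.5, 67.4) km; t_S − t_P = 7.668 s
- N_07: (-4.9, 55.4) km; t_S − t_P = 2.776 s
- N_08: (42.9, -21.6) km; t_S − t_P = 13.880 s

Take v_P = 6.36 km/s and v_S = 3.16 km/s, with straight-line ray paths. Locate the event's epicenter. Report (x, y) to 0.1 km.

Distance from S−P lag: d = Δt · v_P v_S / (v_P − v_S) = Δt · (6.36·3.16)/(6.36−3.16) ≈ 6.2805·Δt.
So d_N_06 = 48.16, d_N_07 = 17.43, d_N_08 = 87.17 km.
Circle about each station: (x + 57.5)² + (y − 67.4)² = 48.16²; (x + 4.9)² + (y − 55.4)² = 17.43²; (x − 42.9)² + (y + 21.6)² = 87.17².
Subtracting the N_06 equation from the N_07 and N_08 equations removes the quadratic terms:
105.2 x − 24.0 y = -2740.26
200.8 x − 178.0 y = -10821.26
Solving the 2×2 system: x ≈ -16.4, y ≈ 42.3 km.
Check against N_06 (with the unrounded x, y): √((x + 57.5)²+(y − 67.4)²) = 48.16 ≈ 48.16 km. ✓

(-16.4, 42.3)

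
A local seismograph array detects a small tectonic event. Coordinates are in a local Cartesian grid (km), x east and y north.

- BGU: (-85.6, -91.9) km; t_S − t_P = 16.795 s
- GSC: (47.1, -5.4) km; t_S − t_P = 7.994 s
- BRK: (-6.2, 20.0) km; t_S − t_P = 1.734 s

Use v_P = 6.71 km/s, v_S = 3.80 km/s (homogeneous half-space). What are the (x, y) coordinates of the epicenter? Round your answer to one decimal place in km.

x ≈ -10.4 km, y ≈ 34.6 km

Distance from S−P lag: d = Δt · v_P v_S / (v_P − v_S) = Δt · (6.71·3.80)/(6.71−3.80) ≈ 8.7622·Δt.
So d_BGU = 147.16, d_GSC = 70.05, d_BRK = 15.19 km.
Circle about each station: (x + 85.6)² + (y + 91.9)² = 147.16²; (x − 47.1)² + (y + 5.4)² = 70.05²; (x + 6.2)² + (y − 20.0)² = 15.19².
Subtracting pairs of circle equations eliminates x²+y² and gives linear equations (the radical axes):
265.4 x + 173.0 y = 3223.66
158.8 x + 223.8 y = 6090.80
Solving the 2×2 system: x ≈ -10.4, y ≈ 34.6 km.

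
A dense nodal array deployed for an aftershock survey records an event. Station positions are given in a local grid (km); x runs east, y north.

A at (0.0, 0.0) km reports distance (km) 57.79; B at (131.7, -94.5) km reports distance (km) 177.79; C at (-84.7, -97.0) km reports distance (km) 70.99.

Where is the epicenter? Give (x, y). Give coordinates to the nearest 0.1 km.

Circle about each station: x² + y² = 57.79²; (x − 131.7)² + (y + 94.5)² = 177.79²; (x + 84.7)² + (y + 97.0)² = 70.99².
Subtracting pairs of circle equations eliminates x²+y² and gives linear equations (the radical axes):
263.4 x − 189.0 y = -1994.46
-169.4 x − 194.0 y = 14883.19
Solving the 2×2 system: x ≈ -38.5, y ≈ -43.1 km.

-38.5 km east, -43.1 km north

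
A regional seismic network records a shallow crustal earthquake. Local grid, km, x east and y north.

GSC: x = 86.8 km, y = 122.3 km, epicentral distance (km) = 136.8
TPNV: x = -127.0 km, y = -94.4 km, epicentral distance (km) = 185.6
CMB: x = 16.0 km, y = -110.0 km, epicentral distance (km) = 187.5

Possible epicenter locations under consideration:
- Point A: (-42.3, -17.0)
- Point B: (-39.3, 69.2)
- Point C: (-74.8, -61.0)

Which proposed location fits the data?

Point B

For each candidate, compare |candidate − station| to the reported distance:
Point A: residuals GSC 53.1, TPNV 70.9, CMB 77.7 → max 77.7 km
Point B: residuals GSC 0.0, TPNV 0.0, CMB 0.0 → max 0.0 km
Point C: residuals GSC 107.6, TPNV 123.6, CMB 84.3 → max 123.6 km
Only Point B has all residuals ≈ 0.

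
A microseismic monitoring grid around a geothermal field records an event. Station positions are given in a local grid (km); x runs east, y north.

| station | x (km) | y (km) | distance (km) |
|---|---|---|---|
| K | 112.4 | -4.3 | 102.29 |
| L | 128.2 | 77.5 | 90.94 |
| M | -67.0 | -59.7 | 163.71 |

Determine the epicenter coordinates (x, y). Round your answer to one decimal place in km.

Circle about each station: (x − 112.4)² + (y + 4.3)² = 102.29²; (x − 128.2)² + (y − 77.5)² = 90.94²; (x + 67.0)² + (y + 59.7)² = 163.71².
Subtracting pairs of circle equations eliminates x²+y² and gives linear equations (the radical axes):
31.6 x + 163.6 y = 11982.40
-358.8 x − 110.8 y = -20936.88
Solving the 2×2 system: x ≈ 38.0, y ≈ 65.9 km.

38.0 km east, 65.9 km north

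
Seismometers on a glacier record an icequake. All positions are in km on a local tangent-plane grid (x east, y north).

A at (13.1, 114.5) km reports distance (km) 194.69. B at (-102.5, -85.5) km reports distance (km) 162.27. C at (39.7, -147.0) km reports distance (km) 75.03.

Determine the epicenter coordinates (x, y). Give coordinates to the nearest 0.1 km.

59.4 km east, -74.6 km north

Circle about each station: (x − 13.1)² + (y − 114.5)² = 194.69²; (x + 102.5)² + (y + 85.5)² = 162.27²; (x − 39.7)² + (y + 147.0)² = 75.03².
Subtracting pairs of circle equations eliminates x²+y² and gives linear equations (the radical axes):
-231.2 x − 400.0 y = 16107.28
53.2 x − 523.0 y = 42177.93
Solving the 2×2 system: x ≈ 59.4, y ≈ -74.6 km.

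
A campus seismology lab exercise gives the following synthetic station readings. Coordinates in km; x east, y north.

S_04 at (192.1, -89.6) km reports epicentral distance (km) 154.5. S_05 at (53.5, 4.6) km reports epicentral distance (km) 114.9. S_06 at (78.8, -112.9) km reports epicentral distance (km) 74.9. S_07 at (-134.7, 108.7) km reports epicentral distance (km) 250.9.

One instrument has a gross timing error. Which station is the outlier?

Solve using three stations at a time. Using S_05, S_06, S_07 (subtract circle equations pairwise → linear system) gives (x, y) ≈ (5.1, -99.6).
Distances from that point to each station vs reported:
  S_04: calculated 187.2 vs reported 154.5 → residual 32.7 km
  S_05: calculated 114.9 vs reported 114.9 → residual 0.0 km
  S_06: calculated 74.8 vs reported 74.9 → residual 0.1 km
  S_07: calculated 250.9 vs reported 250.9 → residual 0.0 km
S_05, S_06, S_07 are mutually consistent (residuals ≈ 0); S_04 is off by 32.7 km.

S_04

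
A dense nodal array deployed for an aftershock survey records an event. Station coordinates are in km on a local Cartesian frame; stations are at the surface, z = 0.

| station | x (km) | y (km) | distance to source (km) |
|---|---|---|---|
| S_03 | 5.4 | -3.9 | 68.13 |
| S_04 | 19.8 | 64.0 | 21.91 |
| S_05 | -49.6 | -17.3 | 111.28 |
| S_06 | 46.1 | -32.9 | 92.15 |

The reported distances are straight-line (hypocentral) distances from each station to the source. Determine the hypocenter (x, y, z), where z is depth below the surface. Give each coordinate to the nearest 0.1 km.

Each station gives a sphere (x−x_i)² + (y−y_i)² + z² = d_i² (stations at z=0).
Subtracting the S_03 sphere from S_04 and S_05: z² cancels, leaving linear equations in x and y:
28.8 x + 135.8 y = 8605.32
-110.0 x − 26.8 y = -5026.46
Solving: x ≈ 31.905, y ≈ 56.601 km (keep extra digits for the depth step; rounded: 31.9, 56.6).
Then from the S_03 sphere: z² = 68.13² − (x − 5.4)² − (y + 3.9)² with x = 31.905, y = 56.601, so z ≈ 16.698 ≈ 16.7 km.

(31.9, 56.6, 16.7)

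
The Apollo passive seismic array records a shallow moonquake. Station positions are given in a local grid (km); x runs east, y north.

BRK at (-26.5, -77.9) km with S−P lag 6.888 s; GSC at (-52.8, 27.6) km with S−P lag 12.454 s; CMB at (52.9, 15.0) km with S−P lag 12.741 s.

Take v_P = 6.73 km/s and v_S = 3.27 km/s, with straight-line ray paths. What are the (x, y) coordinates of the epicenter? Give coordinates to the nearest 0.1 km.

Distance from S−P lag: d = Δt · v_P v_S / (v_P − v_S) = Δt · (6.73·3.27)/(6.73−3.27) ≈ 6.3604·Δt.
So d_BRK = 43.81, d_GSC = 79.21, d_CMB = 81.04 km.
Circle about each station: (x + 26.5)² + (y + 77.9)² = 43.81²; (x + 52.8)² + (y − 27.6)² = 79.21²; (x − 52.9)² + (y − 15.0)² = 81.04².
Subtracting the BRK equation from the GSC and CMB equations removes the quadratic terms:
-52.6 x + 211.0 y = -7575.97
158.8 x + 185.8 y = -8395.42
Solving the 2×2 system: x ≈ -8.4, y ≈ -38.0 km.
Check against BRK (with the unrounded x, y): √((x + 26.5)²+(y + 77.9)²) = 43.81 ≈ 43.81 km. ✓

x ≈ -8.4 km, y ≈ -38.0 km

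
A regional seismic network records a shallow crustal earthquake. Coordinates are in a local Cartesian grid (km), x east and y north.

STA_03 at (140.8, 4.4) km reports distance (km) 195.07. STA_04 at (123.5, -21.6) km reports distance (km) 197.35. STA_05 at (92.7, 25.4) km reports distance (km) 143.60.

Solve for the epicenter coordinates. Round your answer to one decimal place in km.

(-22.3, 111.4)

Circle about each station: (x − 140.8)² + (y − 4.4)² = 195.07²; (x − 123.5)² + (y + 21.6)² = 197.35²; (x − 92.7)² + (y − 25.4)² = 143.60².
Subtracting pairs of circle equations eliminates x²+y² and gives linear equations (the radical axes):
-34.6 x − 52.0 y = -5019.91
-96.2 x + 42.0 y = 6825.79
Solving the 2×2 system: x ≈ -22.3, y ≈ 111.4 km.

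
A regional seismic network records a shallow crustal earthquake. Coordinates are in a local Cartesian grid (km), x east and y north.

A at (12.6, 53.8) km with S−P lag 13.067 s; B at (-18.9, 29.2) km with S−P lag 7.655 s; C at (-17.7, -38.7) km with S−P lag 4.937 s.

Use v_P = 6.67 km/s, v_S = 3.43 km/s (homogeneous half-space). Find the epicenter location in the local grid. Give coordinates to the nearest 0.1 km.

x ≈ -45.6 km, y ≈ -17.8 km

Distance from S−P lag: d = Δt · v_P v_S / (v_P − v_S) = Δt · (6.67·3.43)/(6.67−3.43) ≈ 7.0611·Δt.
So d_A = 92.27, d_B = 54.05, d_C = 34.86 km.
Circle about each station: (x − 12.6)² + (y − 53.8)² = 92.27²; (x + 18.9)² + (y − 29.2)² = 54.05²; (x + 17.7)² + (y + 38.7)² = 34.86².
Subtracting the A equation from the B and C equations removes the quadratic terms:
-63.0 x − 49.2 y = 3749.00
-60.6 x − 185.0 y = 6056.31
Solving the 2×2 system: x ≈ -45.6, y ≈ -17.8 km.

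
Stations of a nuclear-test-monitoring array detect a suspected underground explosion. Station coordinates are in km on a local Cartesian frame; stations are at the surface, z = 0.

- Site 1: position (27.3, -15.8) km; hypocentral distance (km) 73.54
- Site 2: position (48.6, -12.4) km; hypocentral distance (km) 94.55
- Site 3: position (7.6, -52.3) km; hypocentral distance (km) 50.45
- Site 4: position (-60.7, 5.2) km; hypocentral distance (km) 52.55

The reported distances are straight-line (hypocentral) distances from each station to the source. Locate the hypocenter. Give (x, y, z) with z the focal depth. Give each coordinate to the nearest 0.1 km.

x ≈ -40.5 km, y ≈ -42.0 km, depth ≈ 11.2 km

Each station gives a sphere (x−x_i)² + (y−y_i)² + z² = d_i² (stations at z=0).
Subtracting the Site 1 sphere from Site 2 and Site 3: z² cancels, leaving linear equations in x and y:
42.6 x + 6.8 y = -2010.78
-39.4 x − 73.0 y = 4661.05
Solving: x ≈ -40.498, y ≈ -41.992 km (keep extra digits for the depth step; rounded: -40.5, -42.0).
Then from the Site 1 sphere: z² = 73.54² − (x − 27.3)² − (y + 15.8)² with x = -40.498, y = -41.992, so z ≈ 11.205 ≈ 11.2 km.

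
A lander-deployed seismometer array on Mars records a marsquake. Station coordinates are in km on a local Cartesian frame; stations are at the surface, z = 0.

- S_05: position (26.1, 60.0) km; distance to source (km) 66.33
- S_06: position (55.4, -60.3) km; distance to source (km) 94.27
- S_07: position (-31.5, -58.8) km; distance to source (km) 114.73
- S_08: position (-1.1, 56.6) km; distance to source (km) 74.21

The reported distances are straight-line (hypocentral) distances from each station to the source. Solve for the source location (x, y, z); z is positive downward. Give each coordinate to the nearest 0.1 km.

(37.9, 17.8, 49.8)

Each station gives a sphere (x−x_i)² + (y−y_i)² + z² = d_i² (stations at z=0).
Subtracting the S_05 sphere from S_06 and S_07: z² cancels, leaving linear equations in x and y:
58.6 x − 240.6 y = -2063.12
-115.2 x − 237.6 y = -8594.82
Solving: x ≈ 37.889, y ≈ 17.803 km (keep extra digits for the depth step; rounded: 37.9, 17.8).
Then from the S_05 sphere: z² = 66.33² − (x − 26.1)² − (y − 60.0)² with x = 37.889, y = 17.803, so z ≈ 49.801 ≈ 49.8 km.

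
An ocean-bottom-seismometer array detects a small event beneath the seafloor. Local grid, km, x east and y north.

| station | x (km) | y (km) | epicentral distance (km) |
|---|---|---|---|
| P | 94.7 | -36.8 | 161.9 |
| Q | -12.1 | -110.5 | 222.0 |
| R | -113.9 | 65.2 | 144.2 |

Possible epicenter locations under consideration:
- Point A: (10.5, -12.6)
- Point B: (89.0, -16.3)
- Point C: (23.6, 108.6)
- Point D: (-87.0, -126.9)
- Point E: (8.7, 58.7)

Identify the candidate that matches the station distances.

For each candidate, compare |candidate − station| to the reported distance:
Point A: residuals P 74.3, Q 121.5, R 2.5 → max 121.5 km
Point B: residuals P 140.6, Q 83.8, R 74.5 → max 140.6 km
Point C: residuals P 0.0, Q 0.0, R 0.0 → max 0.0 km
Point D: residuals P 40.9, Q 145.3, R 49.8 → max 145.3 km
Point E: residuals P 33.4, Q 51.5, R 21.4 → max 51.5 km
Only Point C has all residuals ≈ 0.

Point C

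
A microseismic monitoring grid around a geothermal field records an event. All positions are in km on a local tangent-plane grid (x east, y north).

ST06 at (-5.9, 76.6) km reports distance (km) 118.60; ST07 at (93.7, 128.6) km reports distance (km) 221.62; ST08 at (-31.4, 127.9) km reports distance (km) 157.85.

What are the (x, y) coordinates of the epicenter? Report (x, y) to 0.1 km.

(-64.7, -26.4)

Circle about each station: (x + 5.9)² + (y − 76.6)² = 118.60²; (x − 93.7)² + (y − 128.6)² = 221.62²; (x + 31.4)² + (y − 127.9)² = 157.85².
Subtracting the ST06 equation from the ST07 and ST08 equations removes the quadratic terms:
199.2 x + 104.0 y = -15634.18
-51.0 x + 102.6 y = 591.34
Solving the 2×2 system: x ≈ -64.7, y ≈ -26.4 km.
Check against ST06 (with the unrounded x, y): √((x + 5.9)²+(y − 76.6)²) = 118.60 ≈ 118.60 km. ✓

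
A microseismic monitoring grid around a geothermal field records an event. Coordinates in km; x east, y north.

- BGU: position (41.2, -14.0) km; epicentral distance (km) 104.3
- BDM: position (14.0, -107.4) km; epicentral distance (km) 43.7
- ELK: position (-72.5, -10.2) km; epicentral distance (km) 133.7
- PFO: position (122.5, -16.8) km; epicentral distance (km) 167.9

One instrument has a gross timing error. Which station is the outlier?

Solve using three stations at a time. Using BGU, BDM, PFO (subtract circle equations pairwise → linear system) gives (x, y) ≈ (-27.3, -92.7).
Distances from that point to each station vs reported:
  BGU: calculated 104.3 vs reported 104.3 → residual 0.0 km
  BDM: calculated 43.8 vs reported 43.7 → residual 0.1 km
  ELK: calculated 94.1 vs reported 133.7 → residual 39.6 km
  PFO: calculated 167.9 vs reported 167.9 → residual 0.0 km
BGU, BDM, PFO are mutually consistent (residuals ≈ 0); ELK is off by 39.6 km.

ELK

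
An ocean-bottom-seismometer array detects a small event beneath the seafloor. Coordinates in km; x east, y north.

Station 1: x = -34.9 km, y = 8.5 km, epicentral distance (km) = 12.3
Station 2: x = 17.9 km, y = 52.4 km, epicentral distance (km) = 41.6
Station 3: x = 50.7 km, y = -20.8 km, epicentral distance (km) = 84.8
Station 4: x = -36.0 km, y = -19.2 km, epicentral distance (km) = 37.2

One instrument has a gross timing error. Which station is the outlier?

Station 2

Solve using three stations at a time. Using Station 1, Station 3, Station 4 (subtract circle equations pairwise → linear system) gives (x, y) ≈ (-25.5, 16.5).
Distances from that point to each station vs reported:
  Station 1: calculated 12.4 vs reported 12.3 → residual 0.1 km
  Station 2: calculated 56.3 vs reported 41.6 → residual 14.7 km
  Station 3: calculated 84.8 vs reported 84.8 → residual 0.0 km
  Station 4: calculated 37.2 vs reported 37.2 → residual 0.0 km
Station 1, Station 3, Station 4 are mutually consistent (residuals ≈ 0); Station 2 is off by 14.7 km.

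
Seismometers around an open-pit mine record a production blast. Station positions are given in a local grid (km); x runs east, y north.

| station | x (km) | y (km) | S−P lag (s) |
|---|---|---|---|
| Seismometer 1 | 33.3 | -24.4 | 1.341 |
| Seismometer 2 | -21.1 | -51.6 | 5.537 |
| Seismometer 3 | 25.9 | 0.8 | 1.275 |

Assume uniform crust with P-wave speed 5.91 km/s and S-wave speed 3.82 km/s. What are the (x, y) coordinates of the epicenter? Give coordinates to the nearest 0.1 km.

24.5 km east, -12.9 km north

Distance from S−P lag: d = Δt · v_P v_S / (v_P − v_S) = Δt · (5.91·3.82)/(5.91−3.82) ≈ 10.8020·Δt.
So d_Seismometer 1 = 14.49, d_Seismometer 2 = 59.81, d_Seismometer 3 = 13.77 km.
Circle about each station: (x − 33.3)² + (y + 24.4)² = 14.49²; (x + 21.1)² + (y + 51.6)² = 59.81²; (x − 25.9)² + (y − 0.8)² = 13.77².
Subtracting pairs of circle equations eliminates x²+y² and gives linear equations (the radical axes):
-108.8 x − 54.4 y = -1963.76
-14.8 x + 50.4 y = -1012.45
Solving the 2×2 system: x ≈ 24.5, y ≈ -12.9 km.
Check against Seismometer 1 (with the unrounded x, y): √((x − 33.3)²+(y + 24.4)²) = 14.49 ≈ 14.49 km. ✓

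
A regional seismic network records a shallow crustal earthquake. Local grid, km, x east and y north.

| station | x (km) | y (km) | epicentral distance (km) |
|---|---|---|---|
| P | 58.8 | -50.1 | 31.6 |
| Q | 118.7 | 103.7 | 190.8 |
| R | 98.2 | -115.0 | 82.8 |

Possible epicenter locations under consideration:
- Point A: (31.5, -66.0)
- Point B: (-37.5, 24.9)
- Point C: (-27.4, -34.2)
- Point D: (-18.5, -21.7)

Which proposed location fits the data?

Point A

For each candidate, compare |candidate − station| to the reported distance:
Point A: residuals P 0.0, Q 0.0, R 0.0 → max 0.0 km
Point B: residuals P 90.5, Q 15.8, R 112.1 → max 112.1 km
Point C: residuals P 56.1, Q 10.1, R 66.5 → max 66.5 km
Point D: residuals P 50.8, Q 4.9, R 66.6 → max 66.6 km
Only Point A has all residuals ≈ 0.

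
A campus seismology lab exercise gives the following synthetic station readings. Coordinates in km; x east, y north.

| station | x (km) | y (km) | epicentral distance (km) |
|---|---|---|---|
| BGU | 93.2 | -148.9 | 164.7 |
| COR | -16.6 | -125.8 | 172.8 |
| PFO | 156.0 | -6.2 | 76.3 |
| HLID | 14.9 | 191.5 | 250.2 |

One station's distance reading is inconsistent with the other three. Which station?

HLID

Solve using three stations at a time. Using BGU, COR, PFO (subtract circle equations pairwise → linear system) gives (x, y) ≈ (82.9, 15.5).
Distances from that point to each station vs reported:
  BGU: calculated 164.7 vs reported 164.7 → residual 0.0 km
  COR: calculated 172.8 vs reported 172.8 → residual 0.0 km
  PFO: calculated 76.2 vs reported 76.3 → residual 0.1 km
  HLID: calculated 188.7 vs reported 250.2 → residual 61.5 km
BGU, COR, PFO are mutually consistent (residuals ≈ 0); HLID is off by 61.5 km.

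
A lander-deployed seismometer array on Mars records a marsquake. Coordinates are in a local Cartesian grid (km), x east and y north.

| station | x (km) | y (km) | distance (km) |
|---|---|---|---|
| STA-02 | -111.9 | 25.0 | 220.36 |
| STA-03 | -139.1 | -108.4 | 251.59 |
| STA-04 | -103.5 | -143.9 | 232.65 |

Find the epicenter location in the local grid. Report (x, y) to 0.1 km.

(100.8, -32.6)

Circle about each station: (x + 111.9)² + (y − 25.0)² = 220.36²; (x + 139.1)² + (y + 108.4)² = 251.59²; (x + 103.5)² + (y + 143.9)² = 232.65².
Subtracting pairs of circle equations eliminates x²+y² and gives linear equations (the radical axes):
-54.4 x − 266.8 y = 3213.76
16.8 x − 337.8 y = 12705.36
Solving the 2×2 system: x ≈ 100.8, y ≈ -32.6 km.
Check against STA-02 (with the unrounded x, y): √((x + 111.9)²+(y − 25.0)²) = 220.36 ≈ 220.36 km. ✓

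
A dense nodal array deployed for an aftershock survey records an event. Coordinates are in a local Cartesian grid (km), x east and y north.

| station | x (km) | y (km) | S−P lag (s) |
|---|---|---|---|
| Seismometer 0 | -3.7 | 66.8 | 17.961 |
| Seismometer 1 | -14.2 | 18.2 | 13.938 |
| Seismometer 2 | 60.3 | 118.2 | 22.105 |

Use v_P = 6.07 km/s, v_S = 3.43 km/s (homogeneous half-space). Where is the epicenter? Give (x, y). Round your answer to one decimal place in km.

66.9 km east, -56.0 km north

Distance from S−P lag: d = Δt · v_P v_S / (v_P − v_S) = Δt · (6.07·3.43)/(6.07−3.43) ≈ 7.8864·Δt.
So d_Seismometer 0 = 141.65, d_Seismometer 1 = 109.92, d_Seismometer 2 = 174.33 km.
Circle about each station: (x + 3.7)² + (y − 66.8)² = 141.65²; (x + 14.2)² + (y − 18.2)² = 109.92²; (x − 60.3)² + (y − 118.2)² = 174.33².
Subtracting the Seismometer 0 equation from the Seismometer 1 and Seismometer 2 equations removes the quadratic terms:
-21.0 x − 97.2 y = 4039.27
128.0 x + 102.8 y = 2805.17
Solving the 2×2 system: x ≈ 66.9, y ≈ -56.0 km.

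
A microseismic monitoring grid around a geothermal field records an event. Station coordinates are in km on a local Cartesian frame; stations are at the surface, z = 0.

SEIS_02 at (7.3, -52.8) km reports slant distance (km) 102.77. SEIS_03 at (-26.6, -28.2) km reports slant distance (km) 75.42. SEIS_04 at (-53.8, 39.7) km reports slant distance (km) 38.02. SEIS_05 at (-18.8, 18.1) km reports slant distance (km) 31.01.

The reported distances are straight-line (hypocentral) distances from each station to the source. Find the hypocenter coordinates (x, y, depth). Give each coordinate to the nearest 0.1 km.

x ≈ -19.2 km, y ≈ 45.4 km, depth ≈ 14.7 km

Each station gives a sphere (x−x_i)² + (y−y_i)² + z² = d_i² (stations at z=0).
Subtracting the SEIS_02 sphere from SEIS_03 and SEIS_04: z² cancels, leaving linear equations in x and y:
-67.8 x + 49.2 y = 3535.17
-122.2 x + 185.0 y = 10745.55
Solving: x ≈ -19.190, y ≈ 45.408 km (keep extra digits for the depth step; rounded: -19.2, 45.4).
Then from the SEIS_02 sphere: z² = 102.77² − (x − 7.3)² − (y + 52.8)² with x = -19.190, y = 45.408, so z ≈ 14.668 ≈ 14.7 km.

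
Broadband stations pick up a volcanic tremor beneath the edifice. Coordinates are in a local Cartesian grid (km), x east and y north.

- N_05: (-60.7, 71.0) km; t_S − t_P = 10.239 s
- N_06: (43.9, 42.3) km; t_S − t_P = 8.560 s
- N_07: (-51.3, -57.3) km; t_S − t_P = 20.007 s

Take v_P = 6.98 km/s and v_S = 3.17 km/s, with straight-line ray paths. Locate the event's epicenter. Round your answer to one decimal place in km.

(-5.3, 49.4)

Distance from S−P lag: d = Δt · v_P v_S / (v_P − v_S) = Δt · (6.98·3.17)/(6.98−3.17) ≈ 5.8075·Δt.
So d_N_05 = 59.46, d_N_06 = 49.71, d_N_07 = 116.19 km.
Circle about each station: (x + 60.7)² + (y − 71.0)² = 59.46²; (x − 43.9)² + (y − 42.3)² = 49.71²; (x + 51.3)² + (y + 57.3)² = 116.19².
Subtracting pairs of circle equations eliminates x²+y² and gives linear equations (the radical axes):
209.2 x − 57.4 y = -3944.58
18.8 x − 256.6 y = -12775.13
Solving the 2×2 system: x ≈ -5.3, y ≈ 49.4 km.
Check against N_05 (with the unrounded x, y): √((x + 60.7)²+(y − 71.0)²) = 59.46 ≈ 59.46 km. ✓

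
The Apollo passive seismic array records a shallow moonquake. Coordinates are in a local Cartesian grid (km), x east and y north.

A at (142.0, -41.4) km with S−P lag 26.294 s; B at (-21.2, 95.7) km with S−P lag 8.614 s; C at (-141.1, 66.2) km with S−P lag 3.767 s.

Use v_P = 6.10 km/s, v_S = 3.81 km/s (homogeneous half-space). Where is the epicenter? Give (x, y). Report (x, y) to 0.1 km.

Distance from S−P lag: d = Δt · v_P v_S / (v_P − v_S) = Δt · (6.10·3.81)/(6.10−3.81) ≈ 10.1489·Δt.
So d_A = 266.86, d_B = 87.42, d_C = 38.23 km.
Circle about each station: (x − 142.0)² + (y + 41.4)² = 266.86²; (x + 21.2)² + (y − 95.7)² = 87.42²; (x + 141.1)² + (y − 66.2)² = 38.23².
Subtracting the A equation from the B and C equations removes the quadratic terms:
-326.4 x + 274.2 y = 51301.97
-566.2 x + 215.2 y = 72166.42
Solving the 2×2 system: x ≈ -102.9, y ≈ 64.6 km.
Check against A (with the unrounded x, y): √((x − 142.0)²+(y + 41.4)²) = 266.86 ≈ 266.86 km. ✓

(-102.9, 64.6)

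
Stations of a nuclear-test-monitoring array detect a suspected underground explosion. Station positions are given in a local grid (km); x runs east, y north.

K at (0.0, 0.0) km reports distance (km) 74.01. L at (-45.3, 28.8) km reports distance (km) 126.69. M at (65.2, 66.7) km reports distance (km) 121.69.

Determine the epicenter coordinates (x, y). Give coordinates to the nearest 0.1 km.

50.5 km east, -54.1 km north

Circle about each station: x² + y² = 74.01²; (x + 45.3)² + (y − 28.8)² = 126.69²; (x − 65.2)² + (y − 66.7)² = 121.69².
Subtracting pairs of circle equations eliminates x²+y² and gives linear equations (the radical axes):
-90.6 x + 57.6 y = -7691.35
130.4 x + 133.4 y = -631.05
Solving the 2×2 system: x ≈ 50.5, y ≈ -54.1 km.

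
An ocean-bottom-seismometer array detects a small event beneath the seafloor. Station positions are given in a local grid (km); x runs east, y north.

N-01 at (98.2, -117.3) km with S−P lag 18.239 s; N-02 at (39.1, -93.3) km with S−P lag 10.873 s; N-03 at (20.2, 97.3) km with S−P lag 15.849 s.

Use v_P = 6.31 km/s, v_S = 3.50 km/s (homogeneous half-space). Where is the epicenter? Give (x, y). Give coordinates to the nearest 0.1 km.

Distance from S−P lag: d = Δt · v_P v_S / (v_P − v_S) = Δt · (6.31·3.50)/(6.31−3.50) ≈ 7.8594·Δt.
So d_N-01 = 143.35, d_N-02 = 85.46, d_N-03 = 124.56 km.
Circle about each station: (x − 98.2)² + (y + 117.3)² = 143.35²; (x − 39.1)² + (y + 93.3)² = 85.46²; (x − 20.2)² + (y − 97.3)² = 124.56².
Subtracting the N-01 equation from the N-02 and N-03 equations removes the quadratic terms:
-118.2 x + 48.0 y = 76.98
-156.0 x + 429.2 y = -8493.17
Solving the 2×2 system: x ≈ -10.2, y ≈ -23.5 km.

-10.2 km east, -23.5 km north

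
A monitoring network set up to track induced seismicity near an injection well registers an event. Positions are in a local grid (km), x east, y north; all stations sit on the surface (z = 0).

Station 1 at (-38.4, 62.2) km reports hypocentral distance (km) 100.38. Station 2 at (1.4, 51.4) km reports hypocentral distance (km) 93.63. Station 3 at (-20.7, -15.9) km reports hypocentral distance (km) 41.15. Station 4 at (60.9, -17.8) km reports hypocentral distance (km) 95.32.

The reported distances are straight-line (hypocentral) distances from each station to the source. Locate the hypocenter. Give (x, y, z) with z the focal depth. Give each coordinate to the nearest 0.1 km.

Each station gives a sphere (x−x_i)² + (y−y_i)² + z² = d_i² (stations at z=0).
Subtracting the Station 1 sphere from Station 2 and Station 3: z² cancels, leaving linear equations in x and y:
79.6 x − 21.6 y = -1389.91
35.4 x − 156.2 y = 3720.72
Solving: x ≈ -25.493, y ≈ -29.598 km (keep extra digits for the depth step; rounded: -25.5, -29.6).
Then from the Station 1 sphere: z² = 100.38² − (x + 38.4)² − (y − 62.2)² with x = -25.493, y = -29.598, so z ≈ 38.506 ≈ 38.5 km.

(-25.5, -29.6, 38.5)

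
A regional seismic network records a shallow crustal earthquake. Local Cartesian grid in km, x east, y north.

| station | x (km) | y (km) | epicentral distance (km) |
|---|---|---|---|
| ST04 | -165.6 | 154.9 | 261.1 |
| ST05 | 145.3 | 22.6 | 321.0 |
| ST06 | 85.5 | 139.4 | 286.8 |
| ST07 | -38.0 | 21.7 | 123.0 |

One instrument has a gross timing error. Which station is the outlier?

ST05

Solve using three stations at a time. Using ST04, ST06, ST07 (subtract circle equations pairwise → linear system) gives (x, y) ≈ (-82.9, -92.7).
Distances from that point to each station vs reported:
  ST04: calculated 261.1 vs reported 261.1 → residual 0.0 km
  ST05: calculated 255.7 vs reported 321.0 → residual 65.3 km
  ST06: calculated 286.8 vs reported 286.8 → residual 0.0 km
  ST07: calculated 122.9 vs reported 123.0 → residual 0.1 km
ST04, ST06, ST07 are mutually consistent (residuals ≈ 0); ST05 is off by 65.3 km.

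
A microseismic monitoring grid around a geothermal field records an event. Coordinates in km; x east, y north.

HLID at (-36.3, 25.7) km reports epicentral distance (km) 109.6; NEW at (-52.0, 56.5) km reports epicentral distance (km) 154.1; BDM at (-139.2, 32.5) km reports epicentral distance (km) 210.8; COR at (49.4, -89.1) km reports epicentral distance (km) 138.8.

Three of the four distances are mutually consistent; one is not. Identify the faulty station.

NEW

Solve using three stations at a time. Using HLID, BDM, COR (subtract circle equations pairwise → linear system) gives (x, y) ≈ (71.1, 48.0).
Distances from that point to each station vs reported:
  HLID: calculated 109.7 vs reported 109.6 → residual 0.1 km
  NEW: calculated 123.3 vs reported 154.1 → residual 30.8 km
  BDM: calculated 210.8 vs reported 210.8 → residual 0.0 km
  COR: calculated 138.8 vs reported 138.8 → residual 0.0 km
HLID, BDM, COR are mutually consistent (residuals ≈ 0); NEW is off by 30.8 km.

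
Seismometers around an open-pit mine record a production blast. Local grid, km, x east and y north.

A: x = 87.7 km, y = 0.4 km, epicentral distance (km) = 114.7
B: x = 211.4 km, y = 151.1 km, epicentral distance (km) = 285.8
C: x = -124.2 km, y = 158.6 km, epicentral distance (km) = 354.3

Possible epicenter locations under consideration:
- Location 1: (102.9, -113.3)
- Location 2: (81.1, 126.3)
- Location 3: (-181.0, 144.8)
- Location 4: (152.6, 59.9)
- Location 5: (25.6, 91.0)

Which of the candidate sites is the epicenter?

Location 1

For each candidate, compare |candidate − station| to the reported distance:
Location 1: residuals A 0.0, B 0.0, C 0.0 → max 0.0 km
Location 2: residuals A 11.4, B 153.2, C 146.5 → max 153.2 km
Location 3: residuals A 190.3, B 106.7, C 295.8 → max 295.8 km
Location 4: residuals A 26.7, B 177.3, C 60.4 → max 177.3 km
Location 5: residuals A 4.9, B 90.5, C 190.0 → max 190.0 km
Only Location 1 has all residuals ≈ 0.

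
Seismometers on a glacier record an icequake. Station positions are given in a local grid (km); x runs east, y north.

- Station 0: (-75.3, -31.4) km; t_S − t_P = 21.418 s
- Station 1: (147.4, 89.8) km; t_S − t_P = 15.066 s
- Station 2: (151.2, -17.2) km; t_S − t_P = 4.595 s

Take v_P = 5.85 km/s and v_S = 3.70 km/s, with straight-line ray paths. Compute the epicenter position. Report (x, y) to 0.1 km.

Distance from S−P lag: d = Δt · v_P v_S / (v_P − v_S) = Δt · (5.85·3.70)/(5.85−3.70) ≈ 10.0674·Δt.
So d_Station 0 = 215.62, d_Station 1 = 151.68, d_Station 2 = 46.26 km.
Circle about each station: (x + 75.3)² + (y + 31.4)² = 215.62²; (x − 147.4)² + (y − 89.8)² = 151.68²; (x − 151.2)² + (y + 17.2)² = 46.26².
Subtracting the Station 0 equation from the Station 1 and Station 2 equations removes the quadratic terms:
445.4 x + 242.4 y = 46619.91
453.0 x + 28.4 y = 60853.23
Solving the 2×2 system: x ≈ 138.2, y ≈ -61.6 km.

x ≈ 138.2 km, y ≈ -61.6 km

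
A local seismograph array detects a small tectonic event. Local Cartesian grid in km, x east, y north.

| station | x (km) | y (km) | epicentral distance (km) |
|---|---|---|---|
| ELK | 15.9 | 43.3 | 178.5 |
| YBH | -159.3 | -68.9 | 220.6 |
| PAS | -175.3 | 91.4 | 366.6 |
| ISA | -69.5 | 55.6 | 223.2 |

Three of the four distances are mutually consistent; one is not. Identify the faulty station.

PAS

Solve using three stations at a time. Using ELK, YBH, ISA (subtract circle equations pairwise → linear system) gives (x, y) ≈ (52.3, -131.5).
Distances from that point to each station vs reported:
  ELK: calculated 178.5 vs reported 178.5 → residual 0.0 km
  YBH: calculated 220.6 vs reported 220.6 → residual 0.0 km
  PAS: calculated 318.5 vs reported 366.6 → residual 48.1 km
  ISA: calculated 223.2 vs reported 223.2 → residual 0.0 km
ELK, YBH, ISA are mutually consistent (residuals ≈ 0); PAS is off by 48.1 km.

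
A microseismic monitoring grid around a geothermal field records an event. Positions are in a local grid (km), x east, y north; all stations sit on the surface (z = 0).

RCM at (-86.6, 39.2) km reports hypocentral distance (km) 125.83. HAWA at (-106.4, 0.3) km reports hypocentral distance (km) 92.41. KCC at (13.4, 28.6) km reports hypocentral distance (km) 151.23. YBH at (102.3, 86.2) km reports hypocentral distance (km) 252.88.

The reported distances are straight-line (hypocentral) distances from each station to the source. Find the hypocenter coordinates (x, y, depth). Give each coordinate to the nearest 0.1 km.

Each station gives a sphere (x−x_i)² + (y−y_i)² + z² = d_i² (stations at z=0).
Subtracting the RCM sphere from HAWA and KCC: z² cancels, leaving linear equations in x and y:
-39.6 x − 77.8 y = 9578.43
200.0 x − 21.2 y = -15076.00
Solving: x ≈ -83.903, y ≈ -80.409 km (keep extra digits for the depth step; rounded: -83.9, -80.4).
Then from the RCM sphere: z² = 125.83² − (x + 86.6)² − (y − 39.2)² with x = -83.903, y = -80.409, so z ≈ 38.982 ≈ 39.0 km.

x ≈ -83.9 km, y ≈ -80.4 km, depth ≈ 39.0 km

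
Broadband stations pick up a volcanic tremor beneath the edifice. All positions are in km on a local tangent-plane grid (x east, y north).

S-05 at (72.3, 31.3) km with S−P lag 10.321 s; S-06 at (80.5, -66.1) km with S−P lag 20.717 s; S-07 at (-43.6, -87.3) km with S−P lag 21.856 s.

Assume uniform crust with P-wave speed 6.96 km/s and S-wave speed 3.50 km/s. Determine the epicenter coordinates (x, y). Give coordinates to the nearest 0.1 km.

5.0 km east, 58.7 km north

Distance from S−P lag: d = Δt · v_P v_S / (v_P − v_S) = Δt · (6.96·3.50)/(6.96−3.50) ≈ 7.0405·Δt.
So d_S-05 = 72.66, d_S-06 = 145.86, d_S-07 = 153.88 km.
Circle about each station: (x − 72.3)² + (y − 31.3)² = 72.66²; (x − 80.5)² + (y + 66.1)² = 145.86²; (x + 43.6)² + (y + 87.3)² = 153.88².
Subtracting the S-05 equation from the S-06 and S-07 equations removes the quadratic terms:
16.4 x − 194.8 y = -11353.18
-231.8 x − 237.2 y = -15084.31
Solving the 2×2 system: x ≈ 5.0, y ≈ 58.7 km.
Check against S-05 (with the unrounded x, y): √((x − 72.3)²+(y − 31.3)²) = 72.66 ≈ 72.66 km. ✓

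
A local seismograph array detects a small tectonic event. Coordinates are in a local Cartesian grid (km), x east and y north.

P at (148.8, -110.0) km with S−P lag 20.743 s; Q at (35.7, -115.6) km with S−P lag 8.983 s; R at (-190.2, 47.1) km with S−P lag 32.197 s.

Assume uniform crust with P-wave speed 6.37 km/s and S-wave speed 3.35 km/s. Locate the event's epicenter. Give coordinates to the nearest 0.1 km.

Distance from S−P lag: d = Δt · v_P v_S / (v_P − v_S) = Δt · (6.37·3.35)/(6.37−3.35) ≈ 7.0661·Δt.
So d_P = 146.57, d_Q = 63.47, d_R = 227.51 km.
Circle about each station: (x − 148.8)² + (y + 110.0)² = 146.57²; (x − 35.7)² + (y + 115.6)² = 63.47²; (x + 190.2)² + (y − 47.1)² = 227.51².
Subtracting the P equation from the Q and R equations removes the quadratic terms:
-226.2 x − 11.2 y = -2149.27
-678.0 x + 314.2 y = -26125.03
Solving the 2×2 system: x ≈ 12.3, y ≈ -56.6 km.

x ≈ 12.3 km, y ≈ -56.6 km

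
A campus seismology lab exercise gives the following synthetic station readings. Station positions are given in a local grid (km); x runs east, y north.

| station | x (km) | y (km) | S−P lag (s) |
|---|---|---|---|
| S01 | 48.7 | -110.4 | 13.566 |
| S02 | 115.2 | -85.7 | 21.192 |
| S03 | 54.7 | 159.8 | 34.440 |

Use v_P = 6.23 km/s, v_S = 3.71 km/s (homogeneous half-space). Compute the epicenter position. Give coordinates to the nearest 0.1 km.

(-74.4, -128.5)

Distance from S−P lag: d = Δt · v_P v_S / (v_P − v_S) = Δt · (6.23·3.71)/(6.23−3.71) ≈ 9.1719·Δt.
So d_S01 = 124.43, d_S02 = 194.37, d_S03 = 315.88 km.
Circle about each station: (x − 48.7)² + (y + 110.4)² = 124.43²; (x − 115.2)² + (y + 85.7)² = 194.37²; (x − 54.7)² + (y − 159.8)² = 315.88².
Subtracting the S01 equation from the S02 and S03 equations removes the quadratic terms:
133.0 x + 49.4 y = -16241.19
12.0 x + 540.4 y = -70329.07
Solving the 2×2 system: x ≈ -74.4, y ≈ -128.5 km.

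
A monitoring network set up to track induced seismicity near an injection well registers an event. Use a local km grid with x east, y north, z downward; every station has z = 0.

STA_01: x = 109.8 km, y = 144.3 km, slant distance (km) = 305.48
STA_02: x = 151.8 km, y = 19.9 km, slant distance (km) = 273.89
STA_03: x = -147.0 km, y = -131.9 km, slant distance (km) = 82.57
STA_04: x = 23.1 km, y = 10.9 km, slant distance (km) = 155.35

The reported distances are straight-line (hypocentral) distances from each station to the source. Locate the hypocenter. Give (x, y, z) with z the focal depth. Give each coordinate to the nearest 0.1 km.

Each station gives a sphere (x−x_i)² + (y−y_i)² + z² = d_i² (stations at z=0).
Subtracting the STA_01 sphere from STA_02 and STA_03: z² cancels, leaving linear equations in x and y:
84.0 x − 248.8 y = 8863.02
-513.6 x − 552.4 y = 92628.31
Solving: x ≈ -104.199, y ≈ -70.803 km (keep extra digits for the depth step; rounded: -104.2, -70.8).
Then from the STA_01 sphere: z² = 305.48² − (x − 109.8)² − (y − 144.3)² with x = -104.199, y = -70.803, so z ≈ 35.400 ≈ 35.4 km.
Check against STA_04 (with the unrounded solution): distance 155.35 ≈ 155.35 km. ✓

(-104.2, -70.8, 35.4)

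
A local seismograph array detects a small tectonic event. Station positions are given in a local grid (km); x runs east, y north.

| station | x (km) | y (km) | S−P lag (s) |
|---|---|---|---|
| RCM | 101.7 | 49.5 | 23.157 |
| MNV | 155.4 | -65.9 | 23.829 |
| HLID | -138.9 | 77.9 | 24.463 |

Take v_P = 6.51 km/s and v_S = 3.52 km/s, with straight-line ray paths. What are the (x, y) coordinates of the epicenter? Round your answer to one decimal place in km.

-27.1 km east, -72.6 km north

Distance from S−P lag: d = Δt · v_P v_S / (v_P − v_S) = Δt · (6.51·3.52)/(6.51−3.52) ≈ 7.6639·Δt.
So d_RCM = 177.47, d_MNV = 182.62, d_HLID = 187.48 km.
Circle about each station: (x − 101.7)² + (y − 49.5)² = 177.47²; (x − 155.4)² + (y + 65.9)² = 182.62²; (x + 138.9)² + (y − 77.9)² = 187.48².
Subtracting the RCM equation from the MNV and HLID equations removes the quadratic terms:
107.4 x − 230.8 y = 13844.37
-481.2 x + 56.8 y = 8915.33
Solving the 2×2 system: x ≈ -27.1, y ≈ -72.6 km.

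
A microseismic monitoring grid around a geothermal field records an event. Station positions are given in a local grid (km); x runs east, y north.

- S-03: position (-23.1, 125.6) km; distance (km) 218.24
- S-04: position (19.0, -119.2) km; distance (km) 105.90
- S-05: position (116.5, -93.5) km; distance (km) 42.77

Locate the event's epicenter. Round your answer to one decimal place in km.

Circle about each station: (x + 23.1)² + (y − 125.6)² = 218.24²; (x − 19.0)² + (y + 119.2)² = 105.90²; (x − 116.5)² + (y + 93.5)² = 42.77².
Subtracting the S-03 equation from the S-04 and S-05 equations removes the quadratic terms:
84.2 x − 489.6 y = 34674.56
279.2 x − 438.2 y = 51804.95
Solving the 2×2 system: x ≈ 101.9, y ≈ -53.3 km.
Check against S-03 (with the unrounded x, y): √((x + 23.1)²+(y − 125.6)²) = 218.24 ≈ 218.24 km. ✓

x ≈ 101.9 km, y ≈ -53.3 km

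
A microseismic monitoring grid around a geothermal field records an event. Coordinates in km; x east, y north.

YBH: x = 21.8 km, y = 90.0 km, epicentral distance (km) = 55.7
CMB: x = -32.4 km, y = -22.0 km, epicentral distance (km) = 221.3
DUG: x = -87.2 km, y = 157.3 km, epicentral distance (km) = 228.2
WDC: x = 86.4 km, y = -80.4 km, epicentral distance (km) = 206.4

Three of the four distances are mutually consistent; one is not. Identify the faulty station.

Solve using three stations at a time. Using CMB, DUG, WDC (subtract circle equations pairwise → linear system) gives (x, y) ≈ (137.7, 119.4).
Distances from that point to each station vs reported:
  YBH: calculated 119.5 vs reported 55.7 → residual 63.8 km
  CMB: calculated 221.1 vs reported 221.3 → residual 0.2 km
  DUG: calculated 228.0 vs reported 228.2 → residual 0.2 km
  WDC: calculated 206.2 vs reported 206.4 → residual 0.2 km
CMB, DUG, WDC are mutually consistent (residuals ≈ 0); YBH is off by 63.8 km.

YBH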